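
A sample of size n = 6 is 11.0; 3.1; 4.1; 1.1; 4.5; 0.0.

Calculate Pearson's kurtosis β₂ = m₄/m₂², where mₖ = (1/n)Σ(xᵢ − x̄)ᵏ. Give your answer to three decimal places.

2.989

x̄ = 3.9667
Σ(xᵢ − x̄)² = 74.4733 ⇒ m₂ = 12.41222
Σ(xᵢ − x̄)⁴ = 2762.8110 ⇒ m₄ = 460.46851
m₂² = 154.06326
β₂ = m₄/m₂² = 460.46851 / 154.06326 ≈ 2.989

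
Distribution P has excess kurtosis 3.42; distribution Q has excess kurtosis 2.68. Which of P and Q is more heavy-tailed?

Higher excess kurtosis ⇒ heavier tails relative to the normal distribution.
3.42 vs 2.68: the larger is 3.42, so P has heavier tails.

P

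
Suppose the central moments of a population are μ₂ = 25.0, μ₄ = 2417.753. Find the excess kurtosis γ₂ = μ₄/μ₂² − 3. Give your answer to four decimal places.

0.8684

μ₂² = 25.0² = 625.00000
μ₄/μ₂² = 2417.753 / 625.00000 = 3.86840
γ₂ = 3.86840 − 3 ≈ 0.8684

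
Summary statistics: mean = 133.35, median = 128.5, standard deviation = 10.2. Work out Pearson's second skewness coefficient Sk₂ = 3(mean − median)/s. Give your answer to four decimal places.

Sk₂ = 3(133.35 − 128.5) / 10.2 = 3 × 4.8500 / 10.2
    = 14.5500 / 10.2 ≈ 1.4265

1.4265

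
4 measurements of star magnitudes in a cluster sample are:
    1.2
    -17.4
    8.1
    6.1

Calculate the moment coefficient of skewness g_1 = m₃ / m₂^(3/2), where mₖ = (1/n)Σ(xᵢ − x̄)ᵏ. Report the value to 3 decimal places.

-0.953

x̄ = (1.2 - 17.4 + 8.1 + 6.1) / 4 = -0.5000
deviations (xᵢ − x̄): 1.7000, -16.9000, 8.6000, 6.6000
Σ(xᵢ − x̄)² = 406.0200 ⇒ m₂ = 406.0200/4 = 101.50500
Σ(xᵢ − x̄)³ = -3898.3440 ⇒ m₃ = -3898.3440/4 = -974.58600
m₂^(3/2) = 101.50500^(1.5) = 1022.65973
g_1 = m₃ / m₂^(3/2) = -974.58600 / 1022.65973 ≈ -0.953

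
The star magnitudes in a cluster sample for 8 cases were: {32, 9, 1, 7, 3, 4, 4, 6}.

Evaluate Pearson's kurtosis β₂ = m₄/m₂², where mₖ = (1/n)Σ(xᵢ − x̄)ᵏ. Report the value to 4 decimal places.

x̄ = 8.2500
Σ(xᵢ − x̄)² = 687.5000 ⇒ m₂ = 85.93750
Σ(xᵢ − x̄)⁴ = 322369.9063 ⇒ m₄ = 40296.23828
m₂² = 7385.25391
β₂ = m₄/m₂² = 40296.23828 / 7385.25391 ≈ 5.4563

5.4563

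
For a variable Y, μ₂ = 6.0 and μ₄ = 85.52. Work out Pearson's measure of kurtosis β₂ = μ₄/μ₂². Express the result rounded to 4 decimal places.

μ₂² = 6.0² = 36.00000
μ₄/μ₂² = 85.52 / 36.00000 = 2.37556
β₂ ≈ 2.3756

2.3756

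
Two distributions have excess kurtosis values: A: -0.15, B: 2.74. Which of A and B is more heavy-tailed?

B

Higher excess kurtosis ⇒ heavier tails relative to the normal distribution.
-0.15 vs 2.74: the larger is 2.74, so B has heavier tails. (B is leptokurtic — heavier-than-normal tails; the other is platykurtic.)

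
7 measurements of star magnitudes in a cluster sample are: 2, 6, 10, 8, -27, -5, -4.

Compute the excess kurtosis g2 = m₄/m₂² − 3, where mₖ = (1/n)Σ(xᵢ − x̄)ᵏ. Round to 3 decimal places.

0.465

x̄ = -1.4286
Σ(xᵢ − x̄)² = 959.7143 ⇒ m₂ = 137.10204
Σ(xᵢ − x̄)⁴ = 455934.7813 ⇒ m₄ = 65133.54019
m₂² = 18796.96960
g2 = m₄/m₂² − 3 = 3.46511 − 3 ≈ 0.465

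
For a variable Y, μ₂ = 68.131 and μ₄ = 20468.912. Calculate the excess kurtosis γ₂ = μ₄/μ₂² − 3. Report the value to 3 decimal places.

μ₂² = 68.131² = 4641.83316
μ₄/μ₂² = 20468.912 / 4641.83316 = 4.40966
γ₂ = 4.40966 − 3 ≈ 1.410

1.410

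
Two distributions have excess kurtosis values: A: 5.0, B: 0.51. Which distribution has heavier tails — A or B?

A

Higher excess kurtosis ⇒ heavier tails relative to the normal distribution.
5.0 vs 0.51: the larger is 5.0, so A has heavier tails.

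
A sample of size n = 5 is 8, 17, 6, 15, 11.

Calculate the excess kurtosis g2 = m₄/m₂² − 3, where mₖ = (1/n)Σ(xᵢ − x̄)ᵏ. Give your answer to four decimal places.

x̄ = 11.4000
Σ(xᵢ − x̄)² = 85.2000 ⇒ m₂ = 17.04000
Σ(xᵢ − x̄)⁴ = 2135.3760 ⇒ m₄ = 427.07520
m₂² = 290.36160
g2 = m₄/m₂² − 3 = 1.47084 − 3 ≈ -1.5292

-1.5292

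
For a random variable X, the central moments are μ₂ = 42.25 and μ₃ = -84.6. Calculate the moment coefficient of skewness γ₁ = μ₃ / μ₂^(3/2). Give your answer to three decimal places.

σ = √μ₂ = √42.25 = 6.50000
σ³ = μ₂^(3/2) = 274.62500
γ₁ = μ₃/σ³ = -84.6 / 274.62500 ≈ -0.308

-0.308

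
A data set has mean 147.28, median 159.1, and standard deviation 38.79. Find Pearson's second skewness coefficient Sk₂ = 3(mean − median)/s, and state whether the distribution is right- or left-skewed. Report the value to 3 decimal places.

-0.914, left-skewed

Sk₂ = 3(147.28 − 159.1) / 38.79 = 3 × -11.8200 / 38.79
    = -35.4600 / 38.79 ≈ -0.914
Sk₂ < 0 ⇒ mean < median ⇒ left-skewed (negative skew).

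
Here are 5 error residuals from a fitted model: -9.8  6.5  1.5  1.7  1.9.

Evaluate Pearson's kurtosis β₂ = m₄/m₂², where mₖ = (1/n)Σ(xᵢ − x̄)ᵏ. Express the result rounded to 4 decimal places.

2.8201

x̄ = 0.3600
Σ(xᵢ − x̄)² = 146.3920 ⇒ m₂ = 29.27840
Σ(xᵢ − x̄)⁴ = 12087.3220 ⇒ m₄ = 2417.46439
m₂² = 857.22471
β₂ = m₄/m₂² = 2417.46439 / 857.22471 ≈ 2.8201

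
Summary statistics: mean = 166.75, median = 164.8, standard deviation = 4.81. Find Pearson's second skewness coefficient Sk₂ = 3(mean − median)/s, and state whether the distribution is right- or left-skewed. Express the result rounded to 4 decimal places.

Sk₂ = 3(166.75 − 164.8) / 4.81 = 3 × 1.9500 / 4.81
    = 5.8500 / 4.81 ≈ 1.2162
Sk₂ > 0 ⇒ mean > median ⇒ right-skewed (positive skew).

1.2162, right-skewed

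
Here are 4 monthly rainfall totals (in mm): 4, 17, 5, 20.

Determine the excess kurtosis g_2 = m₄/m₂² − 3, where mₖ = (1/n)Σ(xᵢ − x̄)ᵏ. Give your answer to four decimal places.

x̄ = 11.5000
Σ(xᵢ − x̄)² = 201.0000 ⇒ m₂ = 50.25000
Σ(xᵢ − x̄)⁴ = 11084.2500 ⇒ m₄ = 2771.06250
m₂² = 2525.06250
g_2 = m₄/m₂² − 3 = 1.09742 − 3 ≈ -1.9026

-1.9026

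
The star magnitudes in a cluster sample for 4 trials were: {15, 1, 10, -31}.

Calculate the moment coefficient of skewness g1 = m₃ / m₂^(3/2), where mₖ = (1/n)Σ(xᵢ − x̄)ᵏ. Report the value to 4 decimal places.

x̄ = (15 + 1 + 10 - 31) / 4 = -1.2500
deviations (xᵢ − x̄): 16.2500, 2.2500, 11.2500, -29.7500
Σ(xᵢ − x̄)² = 1280.7500 ⇒ m₂ = 1280.7500/4 = 320.18750
Σ(xᵢ − x̄)³ = -20604.3750 ⇒ m₃ = -20604.3750/4 = -5151.09375
m₂^(3/2) = 320.18750^(1.5) = 5729.36591
g1 = m₃ / m₂^(3/2) = -5151.09375 / 5729.36591 ≈ -0.8991

-0.8991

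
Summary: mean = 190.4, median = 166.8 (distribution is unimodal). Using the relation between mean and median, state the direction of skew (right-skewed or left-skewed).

right-skewed

mean − median = 190.4 − 166.8 = 23.6
mean > median ⇒ the longer tail is on the right ⇒ right-skewed (positively skewed).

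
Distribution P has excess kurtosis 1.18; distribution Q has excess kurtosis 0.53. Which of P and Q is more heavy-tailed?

Higher excess kurtosis ⇒ heavier tails relative to the normal distribution.
1.18 vs 0.53: the larger is 1.18, so P has heavier tails.

P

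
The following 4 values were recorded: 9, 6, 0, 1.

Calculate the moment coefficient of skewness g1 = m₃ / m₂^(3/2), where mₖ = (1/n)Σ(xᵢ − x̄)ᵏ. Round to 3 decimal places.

0.212

x̄ = (9 + 6 + 0 + 1) / 4 = 4.0000
deviations (xᵢ − x̄): 5.0000, 2.0000, -4.0000, -3.0000
Σ(xᵢ − x̄)² = 54.0000 ⇒ m₂ = 54.0000/4 = 13.50000
Σ(xᵢ − x̄)³ = 42.0000 ⇒ m₃ = 42.0000/4 = 10.50000
m₂^(3/2) = 13.50000^(1.5) = 49.60217
g1 = m₃ / m₂^(3/2) = 10.50000 / 49.60217 ≈ 0.212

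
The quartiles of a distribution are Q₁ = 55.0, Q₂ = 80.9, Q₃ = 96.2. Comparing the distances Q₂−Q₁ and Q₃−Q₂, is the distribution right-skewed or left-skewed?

Q₂ − Q₁ = 25.9;  Q₃ − Q₂ = 15.3
Q₂ − Q₁ > Q₃ − Q₂ ⇒ the lower half is more spread out ⇒ left-skewed.

left-skewed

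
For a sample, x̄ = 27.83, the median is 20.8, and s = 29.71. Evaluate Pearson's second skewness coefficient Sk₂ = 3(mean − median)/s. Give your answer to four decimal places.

0.7099

Sk₂ = 3(27.83 − 20.8) / 29.71 = 3 × 7.0300 / 29.71
    = 21.0900 / 29.71 ≈ 0.7099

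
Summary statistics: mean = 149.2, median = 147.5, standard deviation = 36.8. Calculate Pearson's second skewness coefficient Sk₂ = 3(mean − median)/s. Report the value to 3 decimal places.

Sk₂ = 3(149.2 − 147.5) / 36.8 = 3 × 1.7000 / 36.8
    = 5.1000 / 36.8 ≈ 0.139

0.139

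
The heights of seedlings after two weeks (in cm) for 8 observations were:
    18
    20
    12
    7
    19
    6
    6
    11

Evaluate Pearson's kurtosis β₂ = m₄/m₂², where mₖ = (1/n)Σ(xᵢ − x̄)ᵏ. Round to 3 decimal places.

1.383

x̄ = 12.3750
Σ(xᵢ − x̄)² = 245.8750 ⇒ m₂ = 30.73438
Σ(xᵢ − x̄)⁴ = 10449.4316 ⇒ m₄ = 1306.17896
m₂² = 944.60181
β₂ = m₄/m₂² = 1306.17896 / 944.60181 ≈ 1.383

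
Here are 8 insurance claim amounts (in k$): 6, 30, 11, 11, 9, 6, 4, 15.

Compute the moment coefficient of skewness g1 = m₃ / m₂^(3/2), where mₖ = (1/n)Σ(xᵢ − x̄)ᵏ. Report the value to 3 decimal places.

x̄ = (6 + 30 + 11 + 11 + 9 + 6 + 4 + 15) / 8 = 11.5000
deviations (xᵢ − x̄): -5.5000, 18.5000, -0.5000, -0.5000, -2.5000, -5.5000, -7.5000, 3.5000
Σ(xᵢ − x̄)² = 478.0000 ⇒ m₂ = 478.0000/8 = 59.75000
Σ(xᵢ − x̄)³ = 5604.0000 ⇒ m₃ = 5604.0000/8 = 700.50000
m₂^(3/2) = 59.75000^(1.5) = 461.85629
g1 = m₃ / m₂^(3/2) = 700.50000 / 461.85629 ≈ 1.517

1.517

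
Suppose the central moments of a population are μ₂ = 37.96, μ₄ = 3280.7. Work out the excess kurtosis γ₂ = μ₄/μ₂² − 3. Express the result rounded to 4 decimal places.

-0.7233

μ₂² = 37.96² = 1440.96160
μ₄/μ₂² = 3280.7 / 1440.96160 = 2.27674
γ₂ = 2.27674 − 3 ≈ -0.7233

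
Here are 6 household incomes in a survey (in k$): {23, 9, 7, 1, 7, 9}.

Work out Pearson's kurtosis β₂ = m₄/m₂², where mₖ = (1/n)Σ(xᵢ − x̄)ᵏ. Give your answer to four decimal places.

3.3387

x̄ = 9.3333
Σ(xᵢ − x̄)² = 267.3333 ⇒ m₂ = 44.55556
Σ(xᵢ − x̄)⁴ = 39767.7778 ⇒ m₄ = 6627.96296
m₂² = 1985.19753
β₂ = m₄/m₂² = 6627.96296 / 1985.19753 ≈ 3.3387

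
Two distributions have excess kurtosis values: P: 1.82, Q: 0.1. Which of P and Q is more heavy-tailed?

Higher excess kurtosis ⇒ heavier tails relative to the normal distribution.
1.82 vs 0.1: the larger is 1.82, so P has heavier tails.

P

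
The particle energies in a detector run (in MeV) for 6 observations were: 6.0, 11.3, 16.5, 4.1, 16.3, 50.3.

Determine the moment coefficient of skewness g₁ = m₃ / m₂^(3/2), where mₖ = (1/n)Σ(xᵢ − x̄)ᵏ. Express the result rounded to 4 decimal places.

x̄ = (6.0 + 11.3 + 16.5 + 4.1 + 16.3 + 50.3) / 6 = 17.4167
deviations (xᵢ − x̄): -11.4167, -6.1167, -0.9167, -13.3167, -1.1167, 32.8833
Σ(xᵢ − x̄)² = 1428.4883 ⇒ m₂ = 1428.4883/6 = 238.08139
Σ(xᵢ − x̄)³ = 31476.6426 ⇒ m₃ = 31476.6426/6 = 5246.10709
m₂^(3/2) = 238.08139^(1.5) = 3673.56874
g₁ = m₃ / m₂^(3/2) = 5246.10709 / 3673.56874 ≈ 1.4281

1.4281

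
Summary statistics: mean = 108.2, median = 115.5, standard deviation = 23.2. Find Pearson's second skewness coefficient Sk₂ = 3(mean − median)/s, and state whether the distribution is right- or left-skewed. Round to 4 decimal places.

-0.9440, left-skewed

Sk₂ = 3(108.2 − 115.5) / 23.2 = 3 × -7.3000 / 23.2
    = -21.9000 / 23.2 ≈ -0.9440
Sk₂ < 0 ⇒ mean < median ⇒ left-skewed (negative skew).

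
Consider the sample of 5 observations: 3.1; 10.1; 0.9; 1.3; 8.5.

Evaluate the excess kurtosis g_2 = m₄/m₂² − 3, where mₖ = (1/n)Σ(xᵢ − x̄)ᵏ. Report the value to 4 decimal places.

x̄ = 4.7800
Σ(xᵢ − x̄)² = 72.1280 ⇒ m₂ = 14.42560
Σ(xᵢ − x̄)⁴ = 1373.7898 ⇒ m₄ = 274.75797
m₂² = 208.09794
g_2 = m₄/m₂² − 3 = 1.32033 − 3 ≈ -1.6797

-1.6797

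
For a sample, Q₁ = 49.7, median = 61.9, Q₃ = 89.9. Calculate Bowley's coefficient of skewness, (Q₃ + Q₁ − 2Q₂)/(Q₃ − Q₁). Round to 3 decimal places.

numerator: Q₃ + Q₁ − 2Q₂ = 89.9 + 49.7 − 2×61.9 = 15.8000
denominator: Q₃ − Q₁ = 89.9 − 49.7 = 40.2000
Bowley skewness = 15.8000 / 40.2000 ≈ 0.393

0.393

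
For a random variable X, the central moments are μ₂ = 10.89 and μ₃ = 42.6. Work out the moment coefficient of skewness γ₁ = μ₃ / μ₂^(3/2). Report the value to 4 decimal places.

σ = √μ₂ = √10.89 = 3.30000
σ³ = μ₂^(3/2) = 35.93700
γ₁ = μ₃/σ³ = 42.6 / 35.93700 ≈ 1.1854

1.1854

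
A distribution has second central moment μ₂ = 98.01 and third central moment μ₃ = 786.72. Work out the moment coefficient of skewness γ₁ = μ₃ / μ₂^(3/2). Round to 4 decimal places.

σ = √μ₂ = √98.01 = 9.90000
σ³ = μ₂^(3/2) = 970.29900
γ₁ = μ₃/σ³ = 786.72 / 970.29900 ≈ 0.8108

0.8108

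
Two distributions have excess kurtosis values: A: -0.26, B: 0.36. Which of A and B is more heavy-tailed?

B

Higher excess kurtosis ⇒ heavier tails relative to the normal distribution.
-0.26 vs 0.36: the larger is 0.36, so B has heavier tails. (B is leptokurtic — heavier-than-normal tails; the other is platykurtic.)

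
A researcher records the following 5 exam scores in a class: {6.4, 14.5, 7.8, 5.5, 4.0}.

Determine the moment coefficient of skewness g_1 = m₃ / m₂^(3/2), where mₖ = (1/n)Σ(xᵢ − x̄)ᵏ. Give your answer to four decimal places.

x̄ = (6.4 + 14.5 + 7.8 + 5.5 + 4.0) / 5 = 7.6400
deviations (xᵢ − x̄): -1.2400, 6.8600, 0.1600, -2.1400, -3.6400
Σ(xᵢ − x̄)² = 66.4520 ⇒ m₂ = 66.4520/5 = 13.29040
Σ(xᵢ − x̄)³ = 262.8974 ⇒ m₃ = 262.8974/5 = 52.57949
m₂^(3/2) = 13.29040^(1.5) = 48.45148
g_1 = m₃ / m₂^(3/2) = 52.57949 / 48.45148 ≈ 1.0852

1.0852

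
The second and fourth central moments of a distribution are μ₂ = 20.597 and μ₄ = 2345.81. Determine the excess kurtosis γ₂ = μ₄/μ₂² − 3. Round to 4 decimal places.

μ₂² = 20.597² = 424.23641
μ₄/μ₂² = 2345.81 / 424.23641 = 5.52949
γ₂ = 5.52949 − 3 ≈ 2.5295

2.5295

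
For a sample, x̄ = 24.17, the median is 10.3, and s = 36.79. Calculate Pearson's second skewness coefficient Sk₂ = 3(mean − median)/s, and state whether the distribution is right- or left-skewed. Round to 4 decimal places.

Sk₂ = 3(24.17 − 10.3) / 36.79 = 3 × 13.8700 / 36.79
    = 41.6100 / 36.79 ≈ 1.1310
Sk₂ > 0 ⇒ mean > median ⇒ right-skewed (positive skew).

1.1310, right-skewed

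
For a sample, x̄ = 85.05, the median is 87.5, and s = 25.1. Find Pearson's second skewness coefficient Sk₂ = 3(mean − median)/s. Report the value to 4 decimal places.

Sk₂ = 3(85.05 − 87.5) / 25.1 = 3 × -2.4500 / 25.1
    = -7.3500 / 25.1 ≈ -0.2928

-0.2928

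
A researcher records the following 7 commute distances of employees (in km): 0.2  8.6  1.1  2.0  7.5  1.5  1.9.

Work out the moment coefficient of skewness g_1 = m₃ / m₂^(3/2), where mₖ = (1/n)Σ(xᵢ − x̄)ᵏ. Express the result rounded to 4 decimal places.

0.8691

x̄ = (0.2 + 8.6 + 1.1 + 2.0 + 7.5 + 1.5 + 1.9) / 7 = 3.2571
deviations (xᵢ − x̄): -3.0571, 5.3429, -2.1571, -1.2571, 4.2429, -1.7571, -1.3571
Σ(xᵢ − x̄)² = 67.0571 ⇒ m₂ = 67.0571/7 = 9.57959
Σ(xᵢ − x̄)³ = 180.3752 ⇒ m₃ = 180.3752/7 = 25.76788
m₂^(3/2) = 9.57959^(1.5) = 29.64971
g_1 = m₃ / m₂^(3/2) = 25.76788 / 29.64971 ≈ 0.8691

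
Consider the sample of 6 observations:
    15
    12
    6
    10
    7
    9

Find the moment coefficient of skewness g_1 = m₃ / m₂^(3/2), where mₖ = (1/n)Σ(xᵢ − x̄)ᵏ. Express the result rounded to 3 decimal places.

0.413

x̄ = (15 + 12 + 6 + 10 + 7 + 9) / 6 = 9.8333
deviations (xᵢ − x̄): 5.1667, 2.1667, -3.8333, 0.1667, -2.8333, -0.8333
Σ(xᵢ − x̄)² = 54.8333 ⇒ m₂ = 54.8333/6 = 9.13889
Σ(xᵢ − x̄)³ = 68.4444 ⇒ m₃ = 68.4444/6 = 11.40741
m₂^(3/2) = 9.13889^(1.5) = 27.62741
g_1 = m₃ / m₂^(3/2) = 11.40741 / 27.62741 ≈ 0.413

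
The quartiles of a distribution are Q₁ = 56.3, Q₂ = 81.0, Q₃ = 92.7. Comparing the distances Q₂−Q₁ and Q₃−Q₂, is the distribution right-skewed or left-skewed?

Q₂ − Q₁ = 24.7;  Q₃ − Q₂ = 11.7
Q₂ − Q₁ > Q₃ − Q₂ ⇒ the lower half is more spread out ⇒ left-skewed.

left-skewed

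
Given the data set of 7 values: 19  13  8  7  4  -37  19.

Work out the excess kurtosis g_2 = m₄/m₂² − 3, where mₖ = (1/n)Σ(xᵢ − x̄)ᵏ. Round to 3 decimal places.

1.373

x̄ = 4.7143
Σ(xᵢ − x̄)² = 2233.4286 ⇒ m₂ = 319.06122
Σ(xᵢ − x̄)⁴ = 3116040.0641 ⇒ m₄ = 445148.58059
m₂² = 101800.06497
g_2 = m₄/m₂² − 3 = 4.37277 − 3 ≈ 1.373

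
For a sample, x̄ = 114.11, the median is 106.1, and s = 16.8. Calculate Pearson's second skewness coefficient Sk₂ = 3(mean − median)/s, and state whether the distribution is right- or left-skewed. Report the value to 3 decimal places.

1.430, right-skewed

Sk₂ = 3(114.11 − 106.1) / 16.8 = 3 × 8.0100 / 16.8
    = 24.0300 / 16.8 ≈ 1.430
Sk₂ > 0 ⇒ mean > median ⇒ right-skewed (positive skew).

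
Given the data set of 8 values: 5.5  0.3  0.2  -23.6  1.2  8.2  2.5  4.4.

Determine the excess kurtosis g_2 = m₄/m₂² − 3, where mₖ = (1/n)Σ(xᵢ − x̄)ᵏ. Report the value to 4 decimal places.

2.3092

x̄ = -0.1625
Σ(xᵢ − x̄)² = 681.4188 ⇒ m₂ = 85.17734
Σ(xᵢ − x̄)⁴ = 308154.0945 ⇒ m₄ = 38519.26181
m₂² = 7255.17989
g_2 = m₄/m₂² − 3 = 5.30921 − 3 ≈ 2.3092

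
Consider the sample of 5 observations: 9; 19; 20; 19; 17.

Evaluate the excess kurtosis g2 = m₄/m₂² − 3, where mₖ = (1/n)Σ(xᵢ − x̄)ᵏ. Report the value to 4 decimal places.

x̄ = 16.8000
Σ(xᵢ − x̄)² = 80.8000 ⇒ m₂ = 16.16000
Σ(xᵢ − x̄)⁴ = 3853.2160 ⇒ m₄ = 770.64320
m₂² = 261.14560
g2 = m₄/m₂² − 3 = 2.95101 − 3 ≈ -0.0490

-0.0490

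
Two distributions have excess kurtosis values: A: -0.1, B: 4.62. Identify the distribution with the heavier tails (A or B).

Higher excess kurtosis ⇒ heavier tails relative to the normal distribution.
-0.1 vs 4.62: the larger is 4.62, so B has heavier tails. (B is leptokurtic — heavier-than-normal tails; the other is platykurtic.)

B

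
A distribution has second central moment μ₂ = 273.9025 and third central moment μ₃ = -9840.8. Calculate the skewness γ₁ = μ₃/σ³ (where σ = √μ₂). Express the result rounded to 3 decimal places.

-2.171

σ = √μ₂ = √273.9025 = 16.55000
σ³ = μ₂^(3/2) = 4533.08637
γ₁ = μ₃/σ³ = -9840.8 / 4533.08637 ≈ -2.171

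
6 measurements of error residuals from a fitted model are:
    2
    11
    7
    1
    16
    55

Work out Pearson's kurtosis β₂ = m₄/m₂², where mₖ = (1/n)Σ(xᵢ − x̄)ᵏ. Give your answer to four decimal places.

3.6641

x̄ = 15.3333
Σ(xᵢ − x̄)² = 2045.3333 ⇒ m₂ = 340.88889
Σ(xᵢ − x̄)⁴ = 2554715.1111 ⇒ m₄ = 425785.85185
m₂² = 116205.23457
β₂ = m₄/m₂² = 425785.85185 / 116205.23457 ≈ 3.6641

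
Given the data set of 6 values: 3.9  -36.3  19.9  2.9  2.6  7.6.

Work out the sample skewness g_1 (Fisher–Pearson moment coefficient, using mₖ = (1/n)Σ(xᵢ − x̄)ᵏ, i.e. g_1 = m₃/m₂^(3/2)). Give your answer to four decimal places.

-1.2796

x̄ = (3.9 - 36.3 + 19.9 + 2.9 + 2.6 + 7.6) / 6 = 0.1000
deviations (xᵢ − x̄): 3.8000, -36.4000, 19.8000, 2.8000, 2.5000, 7.5000
Σ(xᵢ − x̄)² = 1801.7800 ⇒ m₂ = 1801.7800/6 = 300.29667
Σ(xᵢ − x̄)³ = -39951.8280 ⇒ m₃ = -39951.8280/6 = -6658.63800
m₂^(3/2) = 300.29667^(1.5) = 5203.86195
g_1 = m₃ / m₂^(3/2) = -6658.63800 / 5203.86195 ≈ -1.2796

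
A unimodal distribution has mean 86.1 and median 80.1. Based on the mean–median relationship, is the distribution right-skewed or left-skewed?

mean − median = 86.1 − 80.1 = 6.0
mean > median ⇒ the longer tail is on the right ⇒ right-skewed (positively skewed).

right-skewed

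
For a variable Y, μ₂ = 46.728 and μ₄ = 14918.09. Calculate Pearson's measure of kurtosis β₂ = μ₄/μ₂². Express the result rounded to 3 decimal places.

6.832

μ₂² = 46.728² = 2183.50598
μ₄/μ₂² = 14918.09 / 2183.50598 = 6.83217
β₂ ≈ 6.832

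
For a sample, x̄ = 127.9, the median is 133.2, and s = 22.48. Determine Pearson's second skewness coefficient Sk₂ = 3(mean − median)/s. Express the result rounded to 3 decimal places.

-0.707

Sk₂ = 3(127.9 − 133.2) / 22.48 = 3 × -5.3000 / 22.48
    = -15.9000 / 22.48 ≈ -0.707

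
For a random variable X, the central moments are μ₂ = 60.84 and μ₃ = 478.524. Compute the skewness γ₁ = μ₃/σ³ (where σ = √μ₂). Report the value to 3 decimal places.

σ = √μ₂ = √60.84 = 7.80000
σ³ = μ₂^(3/2) = 474.55200
γ₁ = μ₃/σ³ = 478.524 / 474.55200 ≈ 1.008

1.008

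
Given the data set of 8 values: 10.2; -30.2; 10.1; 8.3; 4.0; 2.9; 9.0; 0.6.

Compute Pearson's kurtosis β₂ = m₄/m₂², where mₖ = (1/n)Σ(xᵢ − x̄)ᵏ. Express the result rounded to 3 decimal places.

x̄ = 1.8625
Σ(xᵢ − x̄)² = 1264.9988 ⇒ m₂ = 158.12484
Σ(xᵢ − x̄)⁴ = 1070565.9521 ⇒ m₄ = 133820.74402
m₂² = 25003.46621
β₂ = m₄/m₂² = 133820.74402 / 25003.46621 ≈ 5.352

5.352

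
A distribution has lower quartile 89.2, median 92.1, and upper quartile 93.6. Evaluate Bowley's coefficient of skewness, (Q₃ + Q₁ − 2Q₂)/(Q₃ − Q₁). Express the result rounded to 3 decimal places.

-0.318

numerator: Q₃ + Q₁ − 2Q₂ = 93.6 + 89.2 − 2×92.1 = -1.4000
denominator: Q₃ − Q₁ = 93.6 − 89.2 = 4.4000
Bowley skewness = -1.4000 / 4.4000 ≈ -0.318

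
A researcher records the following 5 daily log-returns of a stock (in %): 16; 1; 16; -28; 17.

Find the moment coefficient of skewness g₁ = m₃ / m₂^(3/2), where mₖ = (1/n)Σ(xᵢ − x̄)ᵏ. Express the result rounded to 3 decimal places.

x̄ = (16 + 1 + 16 - 28 + 17) / 5 = 4.4000
deviations (xᵢ − x̄): 11.6000, -3.4000, 11.6000, -32.4000, 12.6000
Σ(xᵢ − x̄)² = 1489.2000 ⇒ m₂ = 1489.2000/5 = 297.84000
Σ(xᵢ − x̄)³ = -28929.3600 ⇒ m₃ = -28929.3600/5 = -5785.87200
m₂^(3/2) = 297.84000^(1.5) = 5140.13511
g₁ = m₃ / m₂^(3/2) = -5785.87200 / 5140.13511 ≈ -1.126

-1.126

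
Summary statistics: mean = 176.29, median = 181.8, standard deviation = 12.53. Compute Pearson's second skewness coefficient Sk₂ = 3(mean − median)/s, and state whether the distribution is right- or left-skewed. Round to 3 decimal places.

-1.319, left-skewed

Sk₂ = 3(176.29 − 181.8) / 12.53 = 3 × -5.5100 / 12.53
    = -16.5300 / 12.53 ≈ -1.319
Sk₂ < 0 ⇒ mean < median ⇒ left-skewed (negative skew).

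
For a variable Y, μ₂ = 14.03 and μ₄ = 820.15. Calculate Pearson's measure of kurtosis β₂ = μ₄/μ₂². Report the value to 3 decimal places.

4.167

μ₂² = 14.03² = 196.84090
μ₄/μ₂² = 820.15 / 196.84090 = 4.16656
β₂ ≈ 4.167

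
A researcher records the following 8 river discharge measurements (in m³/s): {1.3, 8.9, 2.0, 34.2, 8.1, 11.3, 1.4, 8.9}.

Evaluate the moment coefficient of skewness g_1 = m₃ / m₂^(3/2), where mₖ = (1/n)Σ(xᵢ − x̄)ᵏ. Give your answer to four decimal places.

1.6760

x̄ = (1.3 + 8.9 + 2.0 + 34.2 + 8.1 + 11.3 + 1.4 + 8.9) / 8 = 9.5125
deviations (xᵢ − x̄): -8.2125, -0.6125, -7.5125, 24.6875, -1.4125, 1.7875, -8.1125, -0.6125
Σ(xᵢ − x̄)² = 805.1088 ⇒ m₂ = 805.1088/8 = 100.63859
Σ(xᵢ − x̄)³ = 13537.0034 ⇒ m₃ = 13537.0034/8 = 1692.12543
m₂^(3/2) = 100.63859^(1.5) = 1009.59418
g_1 = m₃ / m₂^(3/2) = 1692.12543 / 1009.59418 ≈ 1.6760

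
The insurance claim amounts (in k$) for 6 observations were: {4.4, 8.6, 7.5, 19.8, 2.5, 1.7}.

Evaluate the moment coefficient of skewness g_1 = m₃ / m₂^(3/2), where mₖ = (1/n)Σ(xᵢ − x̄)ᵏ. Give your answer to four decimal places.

x̄ = (4.4 + 8.6 + 7.5 + 19.8 + 2.5 + 1.7) / 6 = 7.4167
deviations (xᵢ − x̄): -3.0167, 1.1833, 0.0833, 12.3833, -4.9167, -5.7167
Σ(xᵢ − x̄)² = 220.7083 ⇒ m₂ = 220.7083/6 = 36.78472
Σ(xᵢ − x̄)³ = 1567.4756 ⇒ m₃ = 1567.4756/6 = 261.24593
m₂^(3/2) = 36.78472^(1.5) = 223.10085
g_1 = m₃ / m₂^(3/2) = 261.24593 / 223.10085 ≈ 1.1710

1.1710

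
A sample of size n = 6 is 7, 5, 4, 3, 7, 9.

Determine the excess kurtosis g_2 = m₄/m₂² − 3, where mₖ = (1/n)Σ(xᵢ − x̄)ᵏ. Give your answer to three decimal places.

x̄ = 5.8333
Σ(xᵢ − x̄)² = 24.8333 ⇒ m₂ = 4.13889
Σ(xᵢ − x̄)⁴ = 180.4861 ⇒ m₄ = 30.08102
m₂² = 17.13040
g_2 = m₄/m₂² − 3 = 1.75600 − 3 ≈ -1.244

-1.244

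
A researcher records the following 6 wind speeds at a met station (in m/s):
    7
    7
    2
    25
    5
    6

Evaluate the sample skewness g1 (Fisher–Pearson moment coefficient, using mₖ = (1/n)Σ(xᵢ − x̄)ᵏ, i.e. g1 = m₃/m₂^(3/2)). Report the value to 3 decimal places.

x̄ = (7 + 7 + 2 + 25 + 5 + 6) / 6 = 8.6667
deviations (xᵢ − x̄): -1.6667, -1.6667, -6.6667, 16.3333, -3.6667, -2.6667
Σ(xᵢ − x̄)² = 337.3333 ⇒ m₂ = 337.3333/6 = 56.22222
Σ(xᵢ − x̄)³ = 3983.5556 ⇒ m₃ = 3983.5556/6 = 663.92593
m₂^(3/2) = 56.22222^(1.5) = 421.56254
g1 = m₃ / m₂^(3/2) = 663.92593 / 421.56254 ≈ 1.575

1.575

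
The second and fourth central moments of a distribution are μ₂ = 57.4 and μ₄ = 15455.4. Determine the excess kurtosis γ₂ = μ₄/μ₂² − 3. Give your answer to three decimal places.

μ₂² = 57.4² = 3294.76000
μ₄/μ₂² = 15455.4 / 3294.76000 = 4.69090
γ₂ = 4.69090 − 3 ≈ 1.691

1.691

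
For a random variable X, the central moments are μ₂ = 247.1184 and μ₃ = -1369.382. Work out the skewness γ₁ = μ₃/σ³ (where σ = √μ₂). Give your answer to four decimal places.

σ = √μ₂ = √247.1184 = 15.72000
σ³ = μ₂^(3/2) = 3884.70125
γ₁ = μ₃/σ³ = -1369.382 / 3884.70125 ≈ -0.3525

-0.3525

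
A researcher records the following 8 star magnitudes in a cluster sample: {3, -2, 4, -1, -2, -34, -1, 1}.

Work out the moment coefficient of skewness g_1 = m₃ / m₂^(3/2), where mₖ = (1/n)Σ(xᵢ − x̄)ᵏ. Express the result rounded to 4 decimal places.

x̄ = (3 - 2 + 4 - 1 - 2 - 34 - 1 + 1) / 8 = -4.0000
deviations (xᵢ − x̄): 7.0000, 2.0000, 8.0000, 3.0000, 2.0000, -30.0000, 3.0000, 5.0000
Σ(xᵢ − x̄)² = 1064.0000 ⇒ m₂ = 1064.0000/8 = 133.00000
Σ(xᵢ − x̄)³ = -25950.0000 ⇒ m₃ = -25950.0000/8 = -3243.75000
m₂^(3/2) = 133.00000^(1.5) = 1533.83083
g_1 = m₃ / m₂^(3/2) = -3243.75000 / 1533.83083 ≈ -2.1148

-2.1148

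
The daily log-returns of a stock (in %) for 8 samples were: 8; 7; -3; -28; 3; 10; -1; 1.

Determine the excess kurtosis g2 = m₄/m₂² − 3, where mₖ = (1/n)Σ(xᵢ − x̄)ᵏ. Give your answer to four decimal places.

x̄ = -0.3750
Σ(xᵢ − x̄)² = 1015.8750 ⇒ m₂ = 126.98438
Σ(xᵢ − x̄)⁴ = 602029.1191 ⇒ m₄ = 75253.63989
m₂² = 16125.03149
g2 = m₄/m₂² − 3 = 4.66688 − 3 ≈ 1.6669

1.6669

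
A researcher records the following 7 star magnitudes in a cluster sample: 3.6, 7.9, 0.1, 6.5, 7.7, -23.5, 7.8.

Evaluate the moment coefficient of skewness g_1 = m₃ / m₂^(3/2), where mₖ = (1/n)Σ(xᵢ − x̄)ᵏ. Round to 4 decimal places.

x̄ = (3.6 + 7.9 + 0.1 + 6.5 + 7.7 - 23.5 + 7.8) / 7 = 1.4429
deviations (xᵢ − x̄): 2.1571, 6.4571, -1.3429, 5.0571, 6.2571, -24.9429, 6.3571
Σ(xᵢ − x̄)² = 775.4371 ⇒ m₂ = 775.4371/7 = 110.77673
Σ(xᵢ − x̄)³ = -14610.0306 ⇒ m₃ = -14610.0306/7 = -2087.14723
m₂^(3/2) = 110.77673^(1.5) = 1165.93097
g_1 = m₃ / m₂^(3/2) = -2087.14723 / 1165.93097 ≈ -1.7901

-1.7901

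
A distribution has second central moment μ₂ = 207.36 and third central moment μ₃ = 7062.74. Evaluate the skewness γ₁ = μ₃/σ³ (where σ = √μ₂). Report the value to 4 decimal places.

2.3653

σ = √μ₂ = √207.36 = 14.40000
σ³ = μ₂^(3/2) = 2985.98400
γ₁ = μ₃/σ³ = 7062.74 / 2985.98400 ≈ 2.3653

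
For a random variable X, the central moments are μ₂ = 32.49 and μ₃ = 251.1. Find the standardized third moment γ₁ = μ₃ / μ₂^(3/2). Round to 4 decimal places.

1.3559

σ = √μ₂ = √32.49 = 5.70000
σ³ = μ₂^(3/2) = 185.19300
γ₁ = μ₃/σ³ = 251.1 / 185.19300 ≈ 1.3559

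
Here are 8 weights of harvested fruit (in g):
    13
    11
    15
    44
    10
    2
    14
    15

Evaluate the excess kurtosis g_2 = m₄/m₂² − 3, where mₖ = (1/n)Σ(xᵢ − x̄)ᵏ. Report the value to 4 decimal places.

2.0001

x̄ = 15.5000
Σ(xᵢ − x̄)² = 1054.0000 ⇒ m₂ = 131.75000
Σ(xᵢ − x̄)⁴ = 694334.5000 ⇒ m₄ = 86791.81250
m₂² = 17358.06250
g_2 = m₄/m₂² − 3 = 5.00009 − 3 ≈ 2.0001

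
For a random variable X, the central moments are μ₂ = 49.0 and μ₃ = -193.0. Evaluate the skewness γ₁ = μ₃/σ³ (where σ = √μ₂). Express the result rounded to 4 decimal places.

-0.5627

σ = √μ₂ = √49.0 = 7.00000
σ³ = μ₂^(3/2) = 343.00000
γ₁ = μ₃/σ³ = -193.0 / 343.00000 ≈ -0.5627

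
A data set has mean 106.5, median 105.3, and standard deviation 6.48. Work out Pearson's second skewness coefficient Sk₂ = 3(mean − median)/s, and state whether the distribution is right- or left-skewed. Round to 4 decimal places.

0.5556, right-skewed

Sk₂ = 3(106.5 − 105.3) / 6.48 = 3 × 1.2000 / 6.48
    = 3.6000 / 6.48 ≈ 0.5556
Sk₂ > 0 ⇒ mean > median ⇒ right-skewed (positive skew).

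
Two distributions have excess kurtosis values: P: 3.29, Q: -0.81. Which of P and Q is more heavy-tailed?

P

Higher excess kurtosis ⇒ heavier tails relative to the normal distribution.
3.29 vs -0.81: the larger is 3.29, so P has heavier tails. (P is leptokurtic — heavier-than-normal tails; the other is platykurtic.)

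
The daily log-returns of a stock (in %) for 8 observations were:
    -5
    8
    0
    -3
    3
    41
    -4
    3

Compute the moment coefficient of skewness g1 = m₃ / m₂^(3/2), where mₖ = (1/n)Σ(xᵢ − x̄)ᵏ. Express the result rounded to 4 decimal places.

1.9116

x̄ = (-5 + 8 + 0 - 3 + 3 + 41 - 4 + 3) / 8 = 5.3750
deviations (xᵢ − x̄): -10.3750, 2.6250, -5.3750, -8.3750, -2.3750, 35.6250, -9.3750, -2.3750
Σ(xᵢ − x̄)² = 1581.8750 ⇒ m₂ = 1581.8750/8 = 197.73438
Σ(xᵢ − x̄)³ = 42520.9688 ⇒ m₃ = 42520.9688/8 = 5315.12109
m₂^(3/2) = 197.73438^(1.5) = 2780.50233
g1 = m₃ / m₂^(3/2) = 5315.12109 / 2780.50233 ≈ 1.9116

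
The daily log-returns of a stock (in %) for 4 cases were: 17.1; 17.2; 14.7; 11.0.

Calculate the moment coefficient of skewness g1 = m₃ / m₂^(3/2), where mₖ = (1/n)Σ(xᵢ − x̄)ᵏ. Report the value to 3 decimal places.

-0.692

x̄ = (17.1 + 17.2 + 14.7 + 11.0) / 4 = 15.0000
deviations (xᵢ − x̄): 2.1000, 2.2000, -0.3000, -4.0000
Σ(xᵢ − x̄)² = 25.3400 ⇒ m₂ = 25.3400/4 = 6.33500
Σ(xᵢ − x̄)³ = -44.1180 ⇒ m₃ = -44.1180/4 = -11.02950
m₂^(3/2) = 6.33500^(1.5) = 15.94483
g1 = m₃ / m₂^(3/2) = -11.02950 / 15.94483 ≈ -0.692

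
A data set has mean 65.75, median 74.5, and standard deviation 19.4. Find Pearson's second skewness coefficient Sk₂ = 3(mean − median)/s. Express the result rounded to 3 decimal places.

Sk₂ = 3(65.75 − 74.5) / 19.4 = 3 × -8.7500 / 19.4
    = -26.2500 / 19.4 ≈ -1.353

-1.353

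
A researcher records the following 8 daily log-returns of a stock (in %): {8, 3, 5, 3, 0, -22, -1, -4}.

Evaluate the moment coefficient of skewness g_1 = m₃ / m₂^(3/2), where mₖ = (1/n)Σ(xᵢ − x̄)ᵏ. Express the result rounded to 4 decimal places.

-1.5808

x̄ = (8 + 3 + 5 + 3 + 0 - 22 - 1 - 4) / 8 = -1.0000
deviations (xᵢ − x̄): 9.0000, 4.0000, 6.0000, 4.0000, 1.0000, -21.0000, 0.0000, -3.0000
Σ(xᵢ − x̄)² = 600.0000 ⇒ m₂ = 600.0000/8 = 75.00000
Σ(xᵢ − x̄)³ = -8214.0000 ⇒ m₃ = -8214.0000/8 = -1026.75000
m₂^(3/2) = 75.00000^(1.5) = 649.51905
g_1 = m₃ / m₂^(3/2) = -1026.75000 / 649.51905 ≈ -1.5808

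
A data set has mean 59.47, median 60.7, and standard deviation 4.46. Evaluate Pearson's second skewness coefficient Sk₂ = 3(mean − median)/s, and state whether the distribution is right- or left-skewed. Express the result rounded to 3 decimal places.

-0.827, left-skewed

Sk₂ = 3(59.47 − 60.7) / 4.46 = 3 × -1.2300 / 4.46
    = -3.6900 / 4.46 ≈ -0.827
Sk₂ < 0 ⇒ mean < median ⇒ left-skewed (negative skew).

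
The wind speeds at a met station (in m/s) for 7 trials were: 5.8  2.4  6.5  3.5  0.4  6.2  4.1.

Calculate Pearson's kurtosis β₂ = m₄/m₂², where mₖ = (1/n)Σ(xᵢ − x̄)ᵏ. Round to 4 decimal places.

x̄ = 4.1286
Σ(xᵢ − x̄)² = 29.9943 ⇒ m₂ = 4.28490
Σ(xᵢ − x̄)⁴ = 260.1978 ⇒ m₄ = 37.17112
m₂² = 18.36035
β₂ = m₄/m₂² = 37.17112 / 18.36035 ≈ 2.0245

2.0245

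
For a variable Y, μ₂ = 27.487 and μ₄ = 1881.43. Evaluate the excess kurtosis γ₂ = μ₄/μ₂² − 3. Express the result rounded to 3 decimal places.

μ₂² = 27.487² = 755.53517
μ₄/μ₂² = 1881.43 / 755.53517 = 2.49020
γ₂ = 2.49020 − 3 ≈ -0.510

-0.510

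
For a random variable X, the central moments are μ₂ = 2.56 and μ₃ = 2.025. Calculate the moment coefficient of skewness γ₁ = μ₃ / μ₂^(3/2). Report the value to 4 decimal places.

σ = √μ₂ = √2.56 = 1.60000
σ³ = μ₂^(3/2) = 4.09600
γ₁ = μ₃/σ³ = 2.025 / 4.09600 ≈ 0.4944

0.4944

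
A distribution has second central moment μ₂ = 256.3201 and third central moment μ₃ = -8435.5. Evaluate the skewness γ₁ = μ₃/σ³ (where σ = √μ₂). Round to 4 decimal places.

σ = √μ₂ = √256.3201 = 16.01000
σ³ = μ₂^(3/2) = 4103.68480
γ₁ = μ₃/σ³ = -8435.5 / 4103.68480 ≈ -2.0556

-2.0556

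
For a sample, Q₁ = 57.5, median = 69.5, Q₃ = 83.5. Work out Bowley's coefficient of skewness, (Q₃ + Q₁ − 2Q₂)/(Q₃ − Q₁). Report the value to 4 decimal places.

numerator: Q₃ + Q₁ − 2Q₂ = 83.5 + 57.5 − 2×69.5 = 2.0000
denominator: Q₃ − Q₁ = 83.5 − 57.5 = 26.0000
Bowley skewness = 2.0000 / 26.0000 ≈ 0.0769

0.0769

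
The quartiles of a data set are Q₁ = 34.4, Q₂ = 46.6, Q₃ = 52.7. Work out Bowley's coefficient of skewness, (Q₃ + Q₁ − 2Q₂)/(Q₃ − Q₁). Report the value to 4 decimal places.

numerator: Q₃ + Q₁ − 2Q₂ = 52.7 + 34.4 − 2×46.6 = -6.1000
denominator: Q₃ − Q₁ = 52.7 − 34.4 = 18.3000
Bowley skewness = -6.1000 / 18.3000 ≈ -0.3333

-0.3333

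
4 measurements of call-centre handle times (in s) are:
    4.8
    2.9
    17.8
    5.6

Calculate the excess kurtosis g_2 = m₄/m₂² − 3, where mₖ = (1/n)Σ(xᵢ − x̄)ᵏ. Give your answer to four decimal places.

x̄ = 7.7750
Σ(xᵢ − x̄)² = 137.8475 ⇒ m₂ = 34.46188
Σ(xᵢ − x̄)⁴ = 10765.8929 ⇒ m₄ = 2691.47323
m₂² = 1187.62083
g_2 = m₄/m₂² − 3 = 2.26627 − 3 ≈ -0.7337

-0.7337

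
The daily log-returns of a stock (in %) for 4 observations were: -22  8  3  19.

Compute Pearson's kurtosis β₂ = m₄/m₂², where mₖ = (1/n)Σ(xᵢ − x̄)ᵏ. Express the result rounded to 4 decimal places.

x̄ = 2.0000
Σ(xᵢ − x̄)² = 902.0000 ⇒ m₂ = 225.50000
Σ(xᵢ − x̄)⁴ = 416594.0000 ⇒ m₄ = 104148.50000
m₂² = 50850.25000
β₂ = m₄/m₂² = 104148.50000 / 50850.25000 ≈ 2.0481

2.0481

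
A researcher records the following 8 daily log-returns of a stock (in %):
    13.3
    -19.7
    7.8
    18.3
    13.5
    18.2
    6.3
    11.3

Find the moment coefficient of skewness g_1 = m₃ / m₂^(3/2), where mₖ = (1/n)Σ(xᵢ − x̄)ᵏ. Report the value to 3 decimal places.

x̄ = (13.3 - 19.7 + 7.8 + 18.3 + 13.5 + 18.2 + 6.3 + 11.3) / 8 = 8.6250
deviations (xᵢ − x̄): 4.6750, -28.3250, -0.8250, 9.6750, 4.8750, 9.5750, -2.3250, 2.6750
Σ(xᵢ − x̄)² = 1046.4550 ⇒ m₂ = 1046.4550/8 = 130.80688
Σ(xᵢ − x̄)³ = -20717.7862 ⇒ m₃ = -20717.7862/8 = -2589.72328
m₂^(3/2) = 130.80688^(1.5) = 1496.04913
g_1 = m₃ / m₂^(3/2) = -2589.72328 / 1496.04913 ≈ -1.731

-1.731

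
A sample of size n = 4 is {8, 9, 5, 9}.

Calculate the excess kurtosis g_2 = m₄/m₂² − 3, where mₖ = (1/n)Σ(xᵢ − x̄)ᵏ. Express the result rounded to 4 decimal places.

-0.8513

x̄ = 7.7500
Σ(xᵢ − x̄)² = 10.7500 ⇒ m₂ = 2.68750
Σ(xᵢ − x̄)⁴ = 62.0781 ⇒ m₄ = 15.51953
m₂² = 7.22266
g_2 = m₄/m₂² − 3 = 2.14873 − 3 ≈ -0.8513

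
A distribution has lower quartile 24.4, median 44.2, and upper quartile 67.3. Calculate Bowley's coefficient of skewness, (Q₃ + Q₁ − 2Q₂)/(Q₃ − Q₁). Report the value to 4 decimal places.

0.0769

numerator: Q₃ + Q₁ − 2Q₂ = 67.3 + 24.4 − 2×44.2 = 3.3000
denominator: Q₃ − Q₁ = 67.3 − 24.4 = 42.9000
Bowley skewness = 3.3000 / 42.9000 ≈ 0.0769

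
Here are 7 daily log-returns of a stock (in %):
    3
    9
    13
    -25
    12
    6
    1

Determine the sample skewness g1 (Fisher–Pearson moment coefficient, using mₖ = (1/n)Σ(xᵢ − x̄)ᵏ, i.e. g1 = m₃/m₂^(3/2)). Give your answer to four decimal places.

x̄ = (3 + 9 + 13 - 25 + 12 + 6 + 1) / 7 = 2.7143
deviations (xᵢ − x̄): 0.2857, 6.2857, 10.2857, -27.7143, 9.2857, 3.2857, -1.7143
Σ(xᵢ − x̄)² = 1013.4286 ⇒ m₂ = 1013.4286/7 = 144.77551
Σ(xᵢ − x̄)³ = -19119.1837 ⇒ m₃ = -19119.1837/7 = -2731.31195
m₂^(3/2) = 144.77551^(1.5) = 1741.97796
g1 = m₃ / m₂^(3/2) = -2731.31195 / 1741.97796 ≈ -1.5679

-1.5679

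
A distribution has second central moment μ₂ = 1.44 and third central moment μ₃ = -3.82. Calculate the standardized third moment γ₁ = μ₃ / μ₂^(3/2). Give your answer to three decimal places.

-2.211

σ = √μ₂ = √1.44 = 1.20000
σ³ = μ₂^(3/2) = 1.72800
γ₁ = μ₃/σ³ = -3.82 / 1.72800 ≈ -2.211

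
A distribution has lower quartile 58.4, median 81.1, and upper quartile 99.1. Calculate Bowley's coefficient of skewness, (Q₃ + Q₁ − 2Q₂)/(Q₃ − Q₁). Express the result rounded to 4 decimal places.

numerator: Q₃ + Q₁ − 2Q₂ = 99.1 + 58.4 − 2×81.1 = -4.7000
denominator: Q₃ − Q₁ = 99.1 − 58.4 = 40.7000
Bowley skewness = -4.7000 / 40.7000 ≈ -0.1155

-0.1155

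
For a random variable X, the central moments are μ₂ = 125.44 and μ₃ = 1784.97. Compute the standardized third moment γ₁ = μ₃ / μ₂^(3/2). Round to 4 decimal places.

1.2705

σ = √μ₂ = √125.44 = 11.20000
σ³ = μ₂^(3/2) = 1404.92800
γ₁ = μ₃/σ³ = 1784.97 / 1404.92800 ≈ 1.2705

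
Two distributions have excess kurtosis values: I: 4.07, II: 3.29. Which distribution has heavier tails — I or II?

I

Higher excess kurtosis ⇒ heavier tails relative to the normal distribution.
4.07 vs 3.29: the larger is 4.07, so I has heavier tails.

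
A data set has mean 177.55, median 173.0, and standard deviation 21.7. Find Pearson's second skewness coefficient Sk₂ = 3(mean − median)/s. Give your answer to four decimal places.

Sk₂ = 3(177.55 − 173.0) / 21.7 = 3 × 4.5500 / 21.7
    = 13.6500 / 21.7 ≈ 0.6290

0.6290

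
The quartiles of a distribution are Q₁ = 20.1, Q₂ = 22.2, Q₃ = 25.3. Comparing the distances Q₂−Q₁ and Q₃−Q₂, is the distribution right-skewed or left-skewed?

right-skewed

Q₂ − Q₁ = 2.1;  Q₃ − Q₂ = 3.1
Q₃ − Q₂ > Q₂ − Q₁ ⇒ the upper half is more spread out ⇒ right-skewed.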